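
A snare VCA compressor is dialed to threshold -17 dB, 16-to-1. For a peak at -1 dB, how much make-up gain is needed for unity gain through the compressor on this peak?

15 dB

Overshoot 16 dB → 16/16 = 1 dB after compression, so the compressed level is -17 + 1 = -16 dB.
Make-up = target − compressed = -1 − (-16) = 15 dB.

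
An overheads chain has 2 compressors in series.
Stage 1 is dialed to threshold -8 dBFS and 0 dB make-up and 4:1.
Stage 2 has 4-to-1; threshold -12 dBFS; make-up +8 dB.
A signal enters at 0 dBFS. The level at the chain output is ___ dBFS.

-2.5 dBFS

Stage 1: 0 dBFS is 8 dB over -8 dBFS; at 4:1 that becomes 2 dB over, giving -6 dBFS.
Stage 2: -6 dBFS is 6 dB over -12 dBFS; at 4:1 that becomes 1.5 dB over, giving -10.5 dBFS; +8 dB make-up → -2.5 dBFS.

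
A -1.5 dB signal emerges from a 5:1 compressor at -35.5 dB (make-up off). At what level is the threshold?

Input is 42.5 dB above T (since output overshoot × R = input overshoot: (-35.5 − T)·5 = -1.5 − T gives T = -44 dB).
Check: -44 + (-1.5 − (-44))/5 = -44 + 8.5 = -35.5 dB. ✓

-44 dB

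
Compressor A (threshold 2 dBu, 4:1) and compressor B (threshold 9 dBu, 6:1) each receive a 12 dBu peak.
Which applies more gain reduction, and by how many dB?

A: GR = 10 − 10/4 = 7.5 dB.
B: GR = 3 − 3/6 = 2.5 dB.
A applies 5 dB more gain reduction.

A, by 5 dB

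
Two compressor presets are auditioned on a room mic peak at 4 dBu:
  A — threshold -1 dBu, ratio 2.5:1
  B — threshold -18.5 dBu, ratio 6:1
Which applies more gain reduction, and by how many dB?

A: overshoot 5 dB → output overshoot 2 dB → GR 3 dB.
B: overshoot 22.5 dB → output overshoot 3.75 dB → GR 18.75 dB.
B applies 15.75 dB more gain reduction.

B, by 15.75 dB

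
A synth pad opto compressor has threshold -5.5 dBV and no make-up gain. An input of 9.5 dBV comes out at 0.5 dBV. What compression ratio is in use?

2.5:1

Input overshoot = 9.5 − (-5.5) = 15 dB; output overshoot = 0.5 − (-5.5) = 6 dB.
Ratio = 15 / 6 = 2.5.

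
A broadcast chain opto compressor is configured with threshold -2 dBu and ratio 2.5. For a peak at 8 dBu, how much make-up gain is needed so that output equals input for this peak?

Overshoot 10 dB → 10/2.5 = 4 dB after compression, so the compressed level is -2 + 4 = 2 dBu.
Make-up = target − compressed = 8 − 2 = 6 dB.

6 dB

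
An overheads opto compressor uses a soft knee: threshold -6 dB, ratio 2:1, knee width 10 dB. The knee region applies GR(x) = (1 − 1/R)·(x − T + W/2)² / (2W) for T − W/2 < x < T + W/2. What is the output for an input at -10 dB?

-10.025 dB

x − T + W/2 = -10 − (-6) + 5 = 1.
GR = (1 − 1/2) × 1² / 20 = 0.5 × 1 / 20 = 0.025 dB.
Output = -10 − 0.025 = -10.025 dB.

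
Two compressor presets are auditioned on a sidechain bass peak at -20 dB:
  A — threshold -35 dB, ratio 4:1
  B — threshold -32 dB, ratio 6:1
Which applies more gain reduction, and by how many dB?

A, by 1.25 dB

A: GR = 15 − 15/4 = 11.25 dB.
B: GR = 12 − 12/6 = 10 dB.
Difference: 1.25 dB in favour of A.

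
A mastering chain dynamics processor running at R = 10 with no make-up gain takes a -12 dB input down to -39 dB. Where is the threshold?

Input is 30 dB above T (since output overshoot × R = input overshoot: (-39 − T)·10 = -12 − T gives T = -42 dB).
Check: -42 + (-12 − (-42))/10 = -42 + 3 = -39 dB. ✓

-42 dB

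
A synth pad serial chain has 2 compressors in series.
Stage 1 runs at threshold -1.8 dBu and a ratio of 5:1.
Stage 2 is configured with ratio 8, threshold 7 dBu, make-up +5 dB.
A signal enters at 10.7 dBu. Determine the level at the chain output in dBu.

Stage 1: overshoot 12.5 dB → 12.5/5 = 2.5 dB → 0.7 dBu.
Stage 2: below threshold (0.7 ≤ 7); passes unchanged; make-up brings it to 5.7 dBu.

5.7 dBu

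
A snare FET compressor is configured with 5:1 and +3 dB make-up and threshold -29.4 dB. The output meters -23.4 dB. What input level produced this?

Before make-up, the level was -23.4 − 3 = -26.4 dB.
Post-compression overshoot = -26.4 − (-29.4) = 3 dB.
Before 5:1 compression the overshoot was 3 × 5 = 15 dB, so input = -29.4 + 15 = -14.4 dB.

-14.4 dB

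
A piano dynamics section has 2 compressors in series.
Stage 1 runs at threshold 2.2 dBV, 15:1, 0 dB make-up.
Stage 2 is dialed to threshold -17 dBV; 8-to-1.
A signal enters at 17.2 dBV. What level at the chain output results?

-14.475 dBV

Stage 1: 17.2 dBV is 15 dB over 2.2 dBV; at 15:1 that becomes 1 dB over, giving 3.2 dBV.
Stage 2: 20.2 dB above -17 dBV, reduced 8:1 to 2.525 dB above → -14.475 dBV.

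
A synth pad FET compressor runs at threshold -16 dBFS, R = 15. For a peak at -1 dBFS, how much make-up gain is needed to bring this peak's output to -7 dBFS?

Without make-up, output = threshold + overshoot/15 = -16 + 1 = -15 dBFS.
Gap to target: 8 dB.

8 dB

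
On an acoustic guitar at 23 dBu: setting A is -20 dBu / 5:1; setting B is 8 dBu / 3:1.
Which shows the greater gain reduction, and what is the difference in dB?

A, by 24.4 dB

A: 43 dB over, compressed to 8.6 dB over, so 34.4 dB of GR.
B: 15 dB over, compressed to 5 dB over, so 10 dB of GR.
A reduces 24.4 dB more.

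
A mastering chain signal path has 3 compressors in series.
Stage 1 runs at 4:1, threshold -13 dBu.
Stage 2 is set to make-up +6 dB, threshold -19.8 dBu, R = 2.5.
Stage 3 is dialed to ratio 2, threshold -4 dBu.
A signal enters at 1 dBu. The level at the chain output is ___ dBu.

Stage 1: 1 dBu is 14 dB over -13 dBu; at 4:1 that becomes 3.5 dB over, giving -9.5 dBu.
Stage 2: overshoot 10.3 dB → 10.3/2.5 = 4.12 dB → -15.68 dBu; +6 dB make-up → -9.68 dBu.
Stage 3: -9.68 dBu is at or below the -4 dBu threshold — no compression; output -9.68 dBu.

-9.68 dBu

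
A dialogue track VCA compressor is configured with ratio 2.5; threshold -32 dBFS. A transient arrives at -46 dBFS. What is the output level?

-46 dBFS

-46 dBFS is 14 dB below the -32 dBFS threshold, so no gain reduction is applied.
Output = input = -46 dBFS.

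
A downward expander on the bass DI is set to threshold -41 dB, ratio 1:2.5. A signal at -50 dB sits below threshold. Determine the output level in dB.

Below threshold, a 1:2.5 expander applies gain = (2.5−1)×(T − x) of attenuation.
(2.5−1) × 9 = 13.5 dB, so output = -50 − 13.5 = -63.5 dB.

-63.5 dB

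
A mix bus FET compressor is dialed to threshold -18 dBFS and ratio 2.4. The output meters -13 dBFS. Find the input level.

Post-compression overshoot = -13 − (-18) = 5 dB.
Undo the ratio: input overshoot = 5 × 2.4 = 12 dB, giving input = -6 dBFS.

-6 dBFS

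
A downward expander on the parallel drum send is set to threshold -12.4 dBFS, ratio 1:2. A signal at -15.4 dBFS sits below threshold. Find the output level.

-18.4 dBFS

Undershoot = (-12.4) − (-15.4) = 3 dB.
At 1:2, that expands to 6 dB under threshold.
Output = -12.4 − 6 = -18.4 dBFS.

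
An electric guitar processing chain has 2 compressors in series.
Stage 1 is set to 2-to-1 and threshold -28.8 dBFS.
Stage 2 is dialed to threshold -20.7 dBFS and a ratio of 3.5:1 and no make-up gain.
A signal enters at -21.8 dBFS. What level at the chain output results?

-25.3 dBFS

Stage 1: 7 dB above -28.8 dBFS, reduced 2:1 to 3.5 dB above → -25.3 dBFS.
Stage 2: -25.3 dBFS ≤ -20.7 dBFS, so stage 2 doesn't engage; output -25.3 dBFS.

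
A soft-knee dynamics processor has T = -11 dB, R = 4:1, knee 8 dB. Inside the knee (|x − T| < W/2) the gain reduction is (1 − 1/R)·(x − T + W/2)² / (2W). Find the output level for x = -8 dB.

-10.296875 dB

x − T + W/2 = -8 − (-11) + 4 = 7.
GR = (1 − 1/4) × 7² / 16 = 0.75 × 49 / 16 = 2.296875 dB.
Output = -8 − 2.296875 = -10.296875 dB.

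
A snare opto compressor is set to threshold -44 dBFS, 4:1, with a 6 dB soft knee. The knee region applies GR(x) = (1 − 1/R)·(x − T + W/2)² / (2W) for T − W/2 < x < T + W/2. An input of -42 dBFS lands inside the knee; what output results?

x − T + W/2 = -42 − (-44) + 3 = 5.
GR = (1 − 1/4) × 5² / 12 = 0.75 × 25 / 12 = 1.5625 dB.
Output = -42 − 1.5625 = -43.5625 dBFS.

-43.5625 dBFS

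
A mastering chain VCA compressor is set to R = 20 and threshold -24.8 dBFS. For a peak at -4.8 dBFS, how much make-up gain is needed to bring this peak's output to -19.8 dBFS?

4 dB

Without make-up, output = threshold + overshoot/20 = -24.8 + 1 = -23.8 dBFS.
Gap to target: 4 dB.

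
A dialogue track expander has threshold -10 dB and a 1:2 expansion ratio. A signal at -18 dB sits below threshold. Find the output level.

Undershoot = (-10) − (-18) = 8 dB.
At 1:2, that expands to 16 dB under threshold.
Output = -10 − 16 = -26 dB.

-26 dB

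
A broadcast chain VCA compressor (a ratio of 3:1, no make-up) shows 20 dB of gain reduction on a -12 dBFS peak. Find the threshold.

-42 dBFS

Input is 30 dB above T (since output overshoot × R = input overshoot: (-32 − T)·3 = -12 − T gives T = -42 dBFS).
Check: -42 + (-12 − (-42))/3 = -42 + 10 = -32 dBFS. ✓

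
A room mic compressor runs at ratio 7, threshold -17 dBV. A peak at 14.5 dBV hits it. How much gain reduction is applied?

27 dB

The signal is 31.5 dB above threshold.
A 7:1 ratio leaves 4.5 dB of that excess.
GR = overshoot in − overshoot out = 31.5 − 4.5 = 27 dB.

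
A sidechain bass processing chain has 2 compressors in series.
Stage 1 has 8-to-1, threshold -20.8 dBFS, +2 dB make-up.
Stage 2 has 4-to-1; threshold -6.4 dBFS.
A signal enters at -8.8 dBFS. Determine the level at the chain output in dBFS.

-17.3 dBFS

Stage 1: -8.8 dBFS is 12 dB over -20.8 dBFS; at 8:1 that becomes 1.5 dB over, giving -19.3 dBFS; +2 dB make-up → -17.3 dBFS.
Stage 2: -17.3 dBFS is at or below the -6.4 dBFS threshold — no compression; output -17.3 dBFS.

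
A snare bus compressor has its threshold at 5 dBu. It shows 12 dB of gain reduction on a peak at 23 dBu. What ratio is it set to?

3:1

Input overshoot = 23 − 5 = 18 dB.
Output overshoot = 18 − 12 = 6 dB.
Ratio = input overshoot / output overshoot = 18 / 6 = 3.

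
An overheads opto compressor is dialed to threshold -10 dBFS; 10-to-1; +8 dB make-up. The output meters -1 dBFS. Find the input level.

0 dBFS

Before make-up, the level was -1 − 8 = -9 dBFS.
Post-compression overshoot = -9 − (-10) = 1 dB.
Before 10:1 compression the overshoot was 1 × 10 = 10 dB, so input = -10 + 10 = 0 dBFS.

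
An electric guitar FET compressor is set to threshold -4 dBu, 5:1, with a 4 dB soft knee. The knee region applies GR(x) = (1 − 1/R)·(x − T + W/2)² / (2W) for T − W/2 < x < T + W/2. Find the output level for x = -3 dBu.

x − T + W/2 = -3 − (-4) + 2 = 3.
GR = (1 − 1/5) × 3² / 8 = 0.8 × 9 / 8 = 0.9 dB.
Output = -3 − 0.9 = -3.9 dBu.

-3.9 dBu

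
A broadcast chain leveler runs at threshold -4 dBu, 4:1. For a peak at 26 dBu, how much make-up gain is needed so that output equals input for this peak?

22.5 dB

Overshoot 30 dB → 30/4 = 7.5 dB after compression, so the compressed level is -4 + 7.5 = 3.5 dBu.
Make-up = target − compressed = 26 − 3.5 = 22.5 dB.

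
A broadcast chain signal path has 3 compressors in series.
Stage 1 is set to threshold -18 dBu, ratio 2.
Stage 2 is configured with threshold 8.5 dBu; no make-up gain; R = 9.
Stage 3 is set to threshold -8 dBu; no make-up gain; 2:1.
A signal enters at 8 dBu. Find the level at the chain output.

-6.5 dBu

Stage 1: 26 dB above -18 dBu, reduced 2:1 to 13 dB above → -5 dBu.
Stage 2: -5 dBu is at or below the 8.5 dBu threshold — no compression; output -5 dBu.
Stage 3: 3 dB above -8 dBu, reduced 2:1 to 1.5 dB above → -6.5 dBu.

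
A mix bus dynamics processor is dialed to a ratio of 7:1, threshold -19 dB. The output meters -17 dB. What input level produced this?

-5 dB

The compressed level sits -17 − (-19) = 2 dB over threshold.
Before 7:1 compression the overshoot was 2 × 7 = 14 dB, so input = -19 + 14 = -5 dB.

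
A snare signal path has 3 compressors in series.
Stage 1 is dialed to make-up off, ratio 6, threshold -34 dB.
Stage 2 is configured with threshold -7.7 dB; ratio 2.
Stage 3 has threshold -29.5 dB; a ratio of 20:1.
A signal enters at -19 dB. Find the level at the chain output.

Stage 1: overshoot 15 dB → 15/6 = 2.5 dB → -31.5 dB.
Stage 2: -31.5 dB is at or below the -7.7 dB threshold — no compression; output -31.5 dB.
Stage 3: below threshold (-31.5 ≤ -29.5); passes unchanged; output -31.5 dB.

-31.5 dB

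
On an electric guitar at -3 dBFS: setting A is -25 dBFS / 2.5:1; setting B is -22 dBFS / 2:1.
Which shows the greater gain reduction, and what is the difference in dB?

A: 22 dB over, compressed to 8.8 dB over, so 13.2 dB of GR.
B: 19 dB over, compressed to 9.5 dB over, so 9.5 dB of GR.
A reduces 3.7 dB more.

A, by 3.7 dB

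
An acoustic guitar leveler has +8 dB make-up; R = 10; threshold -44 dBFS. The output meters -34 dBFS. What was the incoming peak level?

-24 dBFS

Remove make-up: -34 − 8 = -42 dBFS.
The compressed level sits -42 − (-44) = 2 dB over threshold.
Before 10:1 compression the overshoot was 2 × 10 = 20 dB, so input = -44 + 20 = -24 dBFS.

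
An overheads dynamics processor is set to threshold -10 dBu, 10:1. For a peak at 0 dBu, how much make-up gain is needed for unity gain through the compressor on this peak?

The peak compresses to -10 + 10/10 = -9 dBu.
To reach 0 dBu requires 0 − (-9) = 9 dB of make-up.

9 dB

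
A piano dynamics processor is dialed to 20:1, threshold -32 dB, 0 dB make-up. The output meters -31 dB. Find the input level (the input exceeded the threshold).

The compressed level sits -31 − (-32) = 1 dB over threshold.
Undo the ratio: input overshoot = 1 × 20 = 20 dB, giving input = -12 dB.

-12 dB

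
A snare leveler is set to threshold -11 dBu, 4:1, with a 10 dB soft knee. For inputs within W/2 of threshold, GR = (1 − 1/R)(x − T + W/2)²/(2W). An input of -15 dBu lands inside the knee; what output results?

-15.0375 dBu

x − T + W/2 = -15 − (-11) + 5 = 1.
GR = (1 − 1/4) × 1² / 20 = 0.75 × 1 / 20 = 0.0375 dB.
Output = -15 − 0.0375 = -15.0375 dBu.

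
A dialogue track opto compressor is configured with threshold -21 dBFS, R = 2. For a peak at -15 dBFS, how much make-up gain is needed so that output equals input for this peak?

The peak compresses to -21 + 6/2 = -18 dBFS.
To reach -15 dBFS requires -15 − (-18) = 3 dB of make-up.

3 dB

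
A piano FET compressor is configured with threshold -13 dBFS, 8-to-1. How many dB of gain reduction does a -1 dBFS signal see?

10.5 dB

-1 dBFS exceeds the threshold by 12 dB.
After 8:1 compression the overshoot becomes 12/8 = 1.5 dB.
GR = overshoot in − overshoot out = 12 − 1.5 = 10.5 dB.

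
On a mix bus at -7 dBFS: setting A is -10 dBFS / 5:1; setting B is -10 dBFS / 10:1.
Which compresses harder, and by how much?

A: 3 dB over, compressed to 0.6 dB over, so 2.4 dB of GR.
B: 3 dB over, compressed to 0.3 dB over, so 2.7 dB of GR.
B applies 0.3 dB more gain reduction.

B, by 0.3 dB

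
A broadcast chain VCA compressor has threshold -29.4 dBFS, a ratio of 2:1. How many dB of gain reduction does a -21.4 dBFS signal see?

4 dB

Overshoot = -21.4 − (-29.4) = 8 dB.
A 2:1 ratio leaves 4 dB of that excess.
Gain reduction = 8 − 4 = 4 dB.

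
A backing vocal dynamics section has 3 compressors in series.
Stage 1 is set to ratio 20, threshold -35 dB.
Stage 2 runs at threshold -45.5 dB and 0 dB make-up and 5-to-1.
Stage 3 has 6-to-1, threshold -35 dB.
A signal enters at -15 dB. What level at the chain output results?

Stage 1: 20 dB above -35 dB, reduced 20:1 to 1 dB above → -34 dB.
Stage 2: -34 dB is 11.5 dB over -45.5 dB; at 5:1 that becomes 2.3 dB over, giving -43.2 dB.
Stage 3: -43.2 dB is at or below the -35 dB threshold — no compression; output -43.2 dB.

-43.2 dB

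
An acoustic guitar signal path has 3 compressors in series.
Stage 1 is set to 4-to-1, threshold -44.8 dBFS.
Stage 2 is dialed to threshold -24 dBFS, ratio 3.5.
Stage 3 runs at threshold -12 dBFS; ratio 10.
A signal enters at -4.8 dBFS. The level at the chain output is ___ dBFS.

Stage 1: 40 dB above -44.8 dBFS, reduced 4:1 to 10 dB above → -34.8 dBFS.
Stage 2: below threshold (-34.8 ≤ -24); passes unchanged; output -34.8 dBFS.
Stage 3: -34.8 dBFS ≤ -12 dBFS, so stage 3 doesn't engage; output -34.8 dBFS.

-34.8 dBFS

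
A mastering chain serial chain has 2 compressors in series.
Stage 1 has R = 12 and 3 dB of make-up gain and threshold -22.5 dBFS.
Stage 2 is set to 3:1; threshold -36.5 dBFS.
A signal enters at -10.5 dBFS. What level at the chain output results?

Stage 1: -10.5 dBFS is 12 dB over -22.5 dBFS; at 12:1 that becomes 1 dB over, giving -21.5 dBFS; +3 dB make-up → -18.5 dBFS.
Stage 2: overshoot 18 dB → 18/3 = 6 dB → -30.5 dBFS.

-30.5 dBFS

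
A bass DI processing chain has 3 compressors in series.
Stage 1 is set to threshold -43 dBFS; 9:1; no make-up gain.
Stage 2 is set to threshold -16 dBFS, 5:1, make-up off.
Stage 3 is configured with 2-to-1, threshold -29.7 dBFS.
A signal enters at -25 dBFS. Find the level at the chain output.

Stage 1: -25 dBFS is 18 dB over -43 dBFS; at 9:1 that becomes 2 dB over, giving -41 dBFS.
Stage 2: below threshold (-41 ≤ -16); passes unchanged; output -41 dBFS.
Stage 3: -41 dBFS ≤ -29.7 dBFS, so stage 3 doesn't engage; output -41 dBFS.

-41 dBFS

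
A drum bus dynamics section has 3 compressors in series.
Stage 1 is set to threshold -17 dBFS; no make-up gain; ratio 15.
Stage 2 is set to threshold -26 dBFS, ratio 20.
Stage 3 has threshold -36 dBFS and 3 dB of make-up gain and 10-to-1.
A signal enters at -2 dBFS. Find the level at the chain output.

Stage 1: -2 dBFS is 15 dB over -17 dBFS; at 15:1 that becomes 1 dB over, giving -16 dBFS.
Stage 2: 10 dB above -26 dBFS, reduced 20:1 to 0.5 dB above → -25.5 dBFS.
Stage 3: overshoot 10.5 dB → 10.5/10 = 1.05 dB → -34.95 dBFS; +3 dB make-up → -31.95 dBFS.

-31.95 dBFS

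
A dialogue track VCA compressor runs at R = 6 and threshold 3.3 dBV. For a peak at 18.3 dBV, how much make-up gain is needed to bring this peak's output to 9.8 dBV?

4 dB

The peak compresses to 3.3 + 15/6 = 5.8 dBV.
To reach 9.8 dBV requires 9.8 − 5.8 = 4 dB of make-up.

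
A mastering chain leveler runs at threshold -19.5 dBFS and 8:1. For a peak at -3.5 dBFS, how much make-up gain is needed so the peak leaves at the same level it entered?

14 dB

Without make-up, output = threshold + overshoot/8 = -19.5 + 2 = -17.5 dBFS.
Gap to target: 14 dB.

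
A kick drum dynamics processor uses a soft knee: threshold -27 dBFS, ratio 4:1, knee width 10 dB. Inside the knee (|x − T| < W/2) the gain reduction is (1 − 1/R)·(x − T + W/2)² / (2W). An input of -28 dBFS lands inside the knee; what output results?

-28.6 dBFS

x − T + W/2 = -28 − (-27) + 5 = 4.
GR = (1 − 1/4) × 4² / 20 = 0.75 × 16 / 20 = 0.6 dB.
Output = -28 − 0.6 = -28.6 dBFS.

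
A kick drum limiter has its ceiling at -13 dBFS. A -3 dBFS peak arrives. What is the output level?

A brickwall limiter is an ∞:1 compressor: any input above the ceiling is clamped to -13 dBFS.

-13 dBFS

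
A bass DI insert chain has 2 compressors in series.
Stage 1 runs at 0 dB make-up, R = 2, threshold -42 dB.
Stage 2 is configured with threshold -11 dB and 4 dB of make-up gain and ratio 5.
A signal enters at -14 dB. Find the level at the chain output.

Stage 1: overshoot 28 dB → 28/2 = 14 dB → -28 dB.
Stage 2: -28 dB is at or below the -11 dB threshold — no compression; make-up brings it to -24 dB.

-24 dB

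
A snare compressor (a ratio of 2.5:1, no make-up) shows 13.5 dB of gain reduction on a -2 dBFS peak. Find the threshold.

Let T be the threshold. Output overshoot = (input overshoot)/R, so -15.5 − T = (-2 − T)/2.5.
2.5·(-15.5 − T) = -2 − T → 1.5·T = -38.75 − (-2) = -36.75.
T = -36.75/1.5 = -24.5 dBFS.

-24.5 dBFS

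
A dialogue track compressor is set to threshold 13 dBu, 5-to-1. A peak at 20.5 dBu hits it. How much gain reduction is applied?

Overshoot = 20.5 − 13 = 7.5 dB.
At 5:1, output sits 7.5/5 = 1.5 dB above threshold.
So the signal is attenuated by 7.5 − 1.5 = 6 dB.

6 dB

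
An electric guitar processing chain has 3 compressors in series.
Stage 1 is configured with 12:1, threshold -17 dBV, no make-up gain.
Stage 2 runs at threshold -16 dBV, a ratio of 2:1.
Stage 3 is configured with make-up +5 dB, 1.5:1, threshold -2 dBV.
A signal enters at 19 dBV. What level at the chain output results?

-10 dBV

Stage 1: 19 dBV is 36 dB over -17 dBV; at 12:1 that becomes 3 dB over, giving -14 dBV.
Stage 2: 2 dB above -16 dBV, reduced 2:1 to 1 dB above → -15 dBV.
Stage 3: -15 dBV ≤ -2 dBV, so stage 3 doesn't engage; make-up brings it to -10 dBV.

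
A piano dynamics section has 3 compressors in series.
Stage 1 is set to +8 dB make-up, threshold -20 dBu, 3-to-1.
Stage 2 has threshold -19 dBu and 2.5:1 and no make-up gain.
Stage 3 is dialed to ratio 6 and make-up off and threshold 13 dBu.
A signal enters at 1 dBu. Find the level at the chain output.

Stage 1: 1 dBu is 21 dB over -20 dBu; at 3:1 that becomes 7 dB over, giving -13 dBu; +8 dB make-up → -5 dBu.
Stage 2: overshoot 14 dB → 14/2.5 = 5.6 dB → -13.4 dBu.
Stage 3: below threshold (-13.4 ≤ 13); passes unchanged; output -13.4 dBu.

-13.4 dBu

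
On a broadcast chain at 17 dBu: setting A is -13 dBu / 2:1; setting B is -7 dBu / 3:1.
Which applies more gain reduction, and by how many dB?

A: GR = 30 − 30/2 = 15 dB.
B: GR = 24 − 24/3 = 16 dB.
B applies 1 dB more gain reduction.

B, by 1 dB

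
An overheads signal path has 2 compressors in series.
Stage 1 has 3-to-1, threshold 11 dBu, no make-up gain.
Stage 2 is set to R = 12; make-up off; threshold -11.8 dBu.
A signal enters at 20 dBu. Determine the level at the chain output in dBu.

Stage 1: 20 dBu is 9 dB over 11 dBu; at 3:1 that becomes 3 dB over, giving 14 dBu.
Stage 2: 25.8 dB above -11.8 dBu, reduced 12:1 to 2.15 dB above → -9.65 dBu.

-9.65 dBu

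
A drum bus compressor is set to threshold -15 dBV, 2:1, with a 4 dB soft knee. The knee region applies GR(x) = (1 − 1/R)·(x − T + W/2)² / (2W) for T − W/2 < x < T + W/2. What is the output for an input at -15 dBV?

x − T + W/2 = -15 − (-15) + 2 = 2.
GR = (1 − 1/2) × 2² / 8 = 0.5 × 4 / 8 = 0.25 dB.
Output = -15 − 0.25 = -15.25 dBV.

-15.25 dBV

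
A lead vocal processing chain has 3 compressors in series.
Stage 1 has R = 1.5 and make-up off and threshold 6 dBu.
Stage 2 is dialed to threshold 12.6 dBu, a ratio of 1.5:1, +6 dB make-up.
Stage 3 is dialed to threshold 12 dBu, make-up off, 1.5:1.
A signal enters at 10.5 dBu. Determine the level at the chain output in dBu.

Stage 1: overshoot 4.5 dB → 4.5/1.5 = 3 dB → 9 dBu.
Stage 2: 9 dBu ≤ 12.6 dBu, so stage 2 doesn't engage; make-up brings it to 15 dBu.
Stage 3: 15 dBu is 3 dB over 12 dBu; at 1.5:1 that becomes 2 dB over, giving 14 dBu.

14 dBu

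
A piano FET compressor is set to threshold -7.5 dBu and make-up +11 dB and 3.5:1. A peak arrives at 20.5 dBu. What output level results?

The input is 28 dB above the -7.5 dBu threshold.
3.5:1 compression reduces that to 28/3.5 = 8 dB over.
Output = -7.5 + 8 = 0.5 dBu; make-up adds 11 dB, giving 11.5 dBu.

11.5 dBu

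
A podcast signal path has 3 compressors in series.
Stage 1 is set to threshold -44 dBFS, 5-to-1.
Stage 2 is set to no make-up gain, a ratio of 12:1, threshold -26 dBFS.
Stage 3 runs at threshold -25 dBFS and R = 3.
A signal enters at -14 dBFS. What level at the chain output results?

Stage 1: overshoot 30 dB → 30/5 = 6 dB → -38 dBFS.
Stage 2: below threshold (-38 ≤ -26); passes unchanged; output -38 dBFS.
Stage 3: -38 dBFS is at or below the -25 dBFS threshold — no compression; output -38 dBFS.

-38 dBFS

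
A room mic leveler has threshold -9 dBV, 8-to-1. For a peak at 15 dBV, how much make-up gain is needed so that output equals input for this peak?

21 dB

The peak compresses to -9 + 24/8 = -6 dBV.
To reach 15 dBV requires 15 − (-6) = 21 dB of make-up.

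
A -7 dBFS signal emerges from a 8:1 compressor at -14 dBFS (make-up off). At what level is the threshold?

Input is 8 dB above T (since output overshoot × R = input overshoot: (-14 − T)·8 = -7 − T gives T = -15 dBFS).
Check: -15 + (-7 − (-15))/8 = -15 + 1 = -14 dBFS. ✓

-15 dBFS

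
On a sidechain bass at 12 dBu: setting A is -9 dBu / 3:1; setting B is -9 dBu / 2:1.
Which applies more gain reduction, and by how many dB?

A: overshoot 21 dB → output overshoot 7 dB → GR 14 dB.
B: overshoot 21 dB → output overshoot 10.5 dB → GR 10.5 dB.
A applies 3.5 dB more gain reduction.

A, by 3.5 dB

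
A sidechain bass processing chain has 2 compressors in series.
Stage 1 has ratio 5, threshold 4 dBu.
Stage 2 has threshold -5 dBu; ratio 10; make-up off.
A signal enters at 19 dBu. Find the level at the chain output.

Stage 1: overshoot 15 dB → 15/5 = 3 dB → 7 dBu.
Stage 2: 7 dBu is 12 dB over -5 dBu; at 10:1 that becomes 1.2 dB over, giving -3.8 dBu.

-3.8 dBu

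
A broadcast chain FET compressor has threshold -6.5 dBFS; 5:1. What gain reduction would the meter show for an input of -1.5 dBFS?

Overshoot = -1.5 − (-6.5) = 5 dB.
A 5:1 ratio leaves 1 dB of that excess.
GR = overshoot in − overshoot out = 5 − 1 = 4 dB.

4 dB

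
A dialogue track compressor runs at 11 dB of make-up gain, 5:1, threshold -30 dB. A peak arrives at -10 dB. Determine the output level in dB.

-10 dB sits 20 dB over threshold.
The 20 dB excess becomes 4 dB after 5:1 reduction.
So the level is -30 + 4 = -26 dB; make-up adds 11 dB, giving -15 dB.

-15 dB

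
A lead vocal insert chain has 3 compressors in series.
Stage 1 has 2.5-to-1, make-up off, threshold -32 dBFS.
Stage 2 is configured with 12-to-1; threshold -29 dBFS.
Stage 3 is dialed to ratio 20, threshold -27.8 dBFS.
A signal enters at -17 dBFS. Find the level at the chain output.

Stage 1: overshoot 15 dB → 15/2.5 = 6 dB → -26 dBFS.
Stage 2: -26 dBFS is 3 dB over -29 dBFS; at 12:1 that becomes 0.25 dB over, giving -28.75 dBFS.
Stage 3: below threshold (-28.75 ≤ -27.8); passes unchanged; output -28.75 dBFS.

-28.75 dBFS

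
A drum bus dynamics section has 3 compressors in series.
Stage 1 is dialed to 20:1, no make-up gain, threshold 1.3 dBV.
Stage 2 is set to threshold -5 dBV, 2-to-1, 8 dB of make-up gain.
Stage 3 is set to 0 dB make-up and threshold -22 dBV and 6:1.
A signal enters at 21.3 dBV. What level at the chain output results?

Stage 1: overshoot 20 dB → 20/20 = 1 dB → 2.3 dBV.
Stage 2: 7.3 dB above -5 dBV, reduced 2:1 to 3.65 dB above → -1.35 dBV; +8 dB make-up → 6.65 dBV.
Stage 3: overshoot 28.65 dB → 28.65/6 = 4.775 dB → -17.225 dBV.

-17.225 dBV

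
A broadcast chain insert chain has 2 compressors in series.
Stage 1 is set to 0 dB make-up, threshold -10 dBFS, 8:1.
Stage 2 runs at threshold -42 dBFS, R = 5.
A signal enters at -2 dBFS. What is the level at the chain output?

Stage 1: 8 dB above -10 dBFS, reduced 8:1 to 1 dB above → -9 dBFS.
Stage 2: 33 dB above -42 dBFS, reduced 5:1 to 6.6 dB above → -35.4 dBFS.

-35.4 dBFS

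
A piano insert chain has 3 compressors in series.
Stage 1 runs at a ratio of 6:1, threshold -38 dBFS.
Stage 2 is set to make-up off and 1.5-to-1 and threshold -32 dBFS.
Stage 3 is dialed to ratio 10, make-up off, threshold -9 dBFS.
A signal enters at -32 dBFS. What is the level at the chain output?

Stage 1: 6 dB above -38 dBFS, reduced 6:1 to 1 dB above → -37 dBFS.
Stage 2: below threshold (-37 ≤ -32); passes unchanged; output -37 dBFS.
Stage 3: -37 dBFS is at or below the -9 dBFS threshold — no compression; output -37 dBFS.

-37 dBFS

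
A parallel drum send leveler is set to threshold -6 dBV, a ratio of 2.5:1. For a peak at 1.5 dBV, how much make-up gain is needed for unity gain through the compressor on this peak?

The peak compresses to -6 + 7.5/2.5 = -3 dBV.
To reach 1.5 dBV requires 1.5 − (-3) = 4.5 dB of make-up.

4.5 dB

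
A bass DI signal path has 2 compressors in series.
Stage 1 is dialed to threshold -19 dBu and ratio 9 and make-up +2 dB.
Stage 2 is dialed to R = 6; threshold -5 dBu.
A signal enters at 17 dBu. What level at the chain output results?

-13 dBu

Stage 1: overshoot 36 dB → 36/9 = 4 dB → -15 dBu; +2 dB make-up → -13 dBu.
Stage 2: below threshold (-13 ≤ -5); passes unchanged; output -13 dBu.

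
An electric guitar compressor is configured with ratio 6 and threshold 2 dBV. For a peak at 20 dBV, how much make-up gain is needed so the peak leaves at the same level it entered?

15 dB

Overshoot 18 dB → 18/6 = 3 dB after compression, so the compressed level is 2 + 3 = 5 dBV.
Make-up = target − compressed = 20 − 5 = 15 dB.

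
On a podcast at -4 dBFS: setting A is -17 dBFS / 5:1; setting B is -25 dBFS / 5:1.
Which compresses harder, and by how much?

B, by 6.4 dB

A: GR = 13 − 13/5 = 10.4 dB.
B: GR = 21 − 21/5 = 16.8 dB.
Difference: 6.4 dB in favour of B.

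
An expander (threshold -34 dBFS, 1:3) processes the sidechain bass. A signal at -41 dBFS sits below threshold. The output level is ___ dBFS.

-55 dBFS

The input is 7 dB below the -34 dBFS threshold.
A 1:3 expander multiplies undershoot by 3: 7 × 3 = 21 dB below threshold.
Output = -34 − 21 = -55 dBFS.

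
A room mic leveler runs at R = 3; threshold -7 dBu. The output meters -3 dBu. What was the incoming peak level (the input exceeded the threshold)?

Post-compression overshoot = -3 − (-7) = 4 dB.
Input overshoot = R × output overshoot = 12 dB → input = -7 + 12 = 5 dBu.

5 dBu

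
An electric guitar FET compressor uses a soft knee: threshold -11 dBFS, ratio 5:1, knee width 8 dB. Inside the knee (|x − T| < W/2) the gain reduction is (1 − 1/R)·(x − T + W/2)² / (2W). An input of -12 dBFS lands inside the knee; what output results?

x − T + W/2 = -12 − (-11) + 4 = 3.
GR = (1 − 1/5) × 3² / 16 = 0.8 × 9 / 16 = 0.45 dB.
Output = -12 − 0.45 = -12.45 dBFS.

-12.45 dBFS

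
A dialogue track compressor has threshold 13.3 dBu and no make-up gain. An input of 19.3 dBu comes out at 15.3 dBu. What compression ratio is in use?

3:1

Input overshoot = 19.3 − 13.3 = 6 dB; output overshoot = 15.3 − 13.3 = 2 dB.
Ratio = 6 / 2 = 3.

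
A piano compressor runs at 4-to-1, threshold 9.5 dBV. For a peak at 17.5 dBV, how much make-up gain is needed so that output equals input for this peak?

6 dB

Overshoot 8 dB → 8/4 = 2 dB after compression, so the compressed level is 9.5 + 2 = 11.5 dBV.
Make-up = target − compressed = 17.5 − 11.5 = 6 dB.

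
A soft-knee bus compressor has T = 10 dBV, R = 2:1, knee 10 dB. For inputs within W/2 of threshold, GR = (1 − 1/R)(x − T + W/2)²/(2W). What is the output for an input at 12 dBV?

10.775 dBV

x − T + W/2 = 12 − 10 + 5 = 7.
GR = (1 − 1/2) × 7² / 20 = 0.5 × 49 / 20 = 1.225 dB.
Output = 12 − 1.225 = 10.775 dBV.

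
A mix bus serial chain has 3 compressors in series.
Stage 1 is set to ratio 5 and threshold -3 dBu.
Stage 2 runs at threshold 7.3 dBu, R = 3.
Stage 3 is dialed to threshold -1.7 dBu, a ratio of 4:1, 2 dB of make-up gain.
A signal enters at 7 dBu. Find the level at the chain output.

Stage 1: 7 dBu is 10 dB over -3 dBu; at 5:1 that becomes 2 dB over, giving -1 dBu.
Stage 2: below threshold (-1 ≤ 7.3); passes unchanged; output -1 dBu.
Stage 3: -1 dBu is 0.7 dB over -1.7 dBu; at 4:1 that becomes 0.175 dB over, giving -1.525 dBu; +2 dB make-up → 0.475 dBu.

0.475 dBu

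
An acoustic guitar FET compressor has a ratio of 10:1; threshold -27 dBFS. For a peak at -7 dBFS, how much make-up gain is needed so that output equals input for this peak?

The peak compresses to -27 + 20/10 = -25 dBFS.
To reach -7 dBFS requires -7 − (-25) = 18 dB of make-up.

18 dB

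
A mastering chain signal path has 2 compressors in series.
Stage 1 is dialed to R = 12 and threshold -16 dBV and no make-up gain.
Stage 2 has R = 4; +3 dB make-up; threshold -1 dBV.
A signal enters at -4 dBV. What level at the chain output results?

-12 dBV

Stage 1: -4 dBV is 12 dB over -16 dBV; at 12:1 that becomes 1 dB over, giving -15 dBV.
Stage 2: -15 dBV ≤ -1 dBV, so stage 2 doesn't engage; make-up brings it to -12 dBV.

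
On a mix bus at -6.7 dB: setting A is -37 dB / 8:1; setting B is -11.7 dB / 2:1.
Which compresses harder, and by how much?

A, by 24.0125 dB

A: 30.3 dB over, compressed to 3.7875 dB over, so 26.5125 dB of GR.
B: 5 dB over, compressed to 2.5 dB over, so 2.5 dB of GR.
Difference: 24.0125 dB in favour of A.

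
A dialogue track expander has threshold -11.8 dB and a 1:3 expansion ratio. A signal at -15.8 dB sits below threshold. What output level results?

Below threshold, a 1:3 expander applies gain = (3−1)×(T − x) of attenuation.
(3−1) × 4 = 8 dB, so output = -15.8 − 8 = -23.8 dB.

-23.8 dB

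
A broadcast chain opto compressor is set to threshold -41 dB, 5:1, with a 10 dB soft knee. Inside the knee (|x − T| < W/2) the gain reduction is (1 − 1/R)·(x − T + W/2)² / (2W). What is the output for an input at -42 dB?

x − T + W/2 = -42 − (-41) + 5 = 4.
GR = (1 − 1/5) × 4² / 20 = 0.8 × 16 / 20 = 0.64 dB.
Output = -42 − 0.64 = -42.64 dB.

-42.64 dB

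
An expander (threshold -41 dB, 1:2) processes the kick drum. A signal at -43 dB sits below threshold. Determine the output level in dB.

-45 dB

Undershoot = (-41) − (-43) = 2 dB.
At 1:2, that expands to 4 dB under threshold.
Output = -41 − 4 = -45 dB.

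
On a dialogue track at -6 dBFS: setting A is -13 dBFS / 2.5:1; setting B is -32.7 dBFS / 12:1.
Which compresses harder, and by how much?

A: 7 dB over, compressed to 2.8 dB over, so 4.2 dB of GR.
B: 26.7 dB over, compressed to 2.225 dB over, so 24.475 dB of GR.
B applies 20.275 dB more gain reduction.

B, by 20.275 dB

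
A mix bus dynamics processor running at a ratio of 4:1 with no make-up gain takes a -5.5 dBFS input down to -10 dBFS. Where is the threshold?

-11.5 dBFS

Let T be the threshold. Output overshoot = (input overshoot)/R, so -10 − T = (-5.5 − T)/4.
4·(-10 − T) = -5.5 − T → 3·T = -40 − (-5.5) = -34.5.
T = -34.5/3 = -11.5 dBFS.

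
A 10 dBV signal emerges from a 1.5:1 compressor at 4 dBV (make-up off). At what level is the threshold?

-8 dBV

Input is 18 dB above T (since output overshoot × R = input overshoot: (4 − T)·1.5 = 10 − T gives T = -8 dBV).
Check: -8 + (10 − (-8))/1.5 = -8 + 12 = 4 dBV. ✓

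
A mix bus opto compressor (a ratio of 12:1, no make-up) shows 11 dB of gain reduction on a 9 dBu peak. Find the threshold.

-3 dBu

Input is 12 dB above T (since output overshoot × R = input overshoot: (-2 − T)·12 = 9 − T gives T = -3 dBu).
Check: -3 + (9 − (-3))/12 = -3 + 1 = -2 dBu. ✓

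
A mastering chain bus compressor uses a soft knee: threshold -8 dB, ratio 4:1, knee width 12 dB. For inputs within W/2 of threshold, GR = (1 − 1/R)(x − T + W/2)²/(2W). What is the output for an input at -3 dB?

x − T + W/2 = -3 − (-8) + 6 = 11.
GR = (1 − 1/4) × 11² / 24 = 0.75 × 121 / 24 = 3.78125 dB.
Output = -3 − 3.78125 = -6.78125 dB.

-6.78125 dB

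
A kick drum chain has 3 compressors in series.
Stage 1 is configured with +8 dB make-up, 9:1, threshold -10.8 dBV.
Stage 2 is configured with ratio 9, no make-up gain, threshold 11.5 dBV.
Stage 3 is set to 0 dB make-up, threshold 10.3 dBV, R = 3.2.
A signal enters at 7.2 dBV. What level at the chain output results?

-0.8 dBV

Stage 1: 18 dB above -10.8 dBV, reduced 9:1 to 2 dB above → -8.8 dBV; +8 dB make-up → -0.8 dBV.
Stage 2: below threshold (-0.8 ≤ 11.5); passes unchanged; output -0.8 dBV.
Stage 3: -0.8 dBV ≤ 10.3 dBV, so stage 3 doesn't engage; output -0.8 dBV.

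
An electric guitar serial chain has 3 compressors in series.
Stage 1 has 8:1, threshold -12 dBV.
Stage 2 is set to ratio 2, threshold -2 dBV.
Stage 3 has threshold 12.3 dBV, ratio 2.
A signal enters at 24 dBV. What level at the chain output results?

-7.5 dBV

Stage 1: overshoot 36 dB → 36/8 = 4.5 dB → -7.5 dBV.
Stage 2: below threshold (-7.5 ≤ -2); passes unchanged; output -7.5 dBV.
Stage 3: -7.5 dBV ≤ 12.3 dBV, so stage 3 doesn't engage; output -7.5 dBV.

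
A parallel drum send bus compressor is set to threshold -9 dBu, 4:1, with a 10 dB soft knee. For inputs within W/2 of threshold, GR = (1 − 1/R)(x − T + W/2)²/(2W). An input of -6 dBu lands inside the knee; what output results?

x − T + W/2 = -6 − (-9) + 5 = 8.
GR = (1 − 1/4) × 8² / 20 = 0.75 × 64 / 20 = 2.4 dB.
Output = -6 − 2.4 = -8.4 dBu.

-8.4 dBu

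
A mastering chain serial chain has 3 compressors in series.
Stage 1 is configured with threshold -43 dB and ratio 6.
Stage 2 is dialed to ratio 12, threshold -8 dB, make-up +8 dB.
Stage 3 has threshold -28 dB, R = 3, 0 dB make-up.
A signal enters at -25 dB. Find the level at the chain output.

Stage 1: -25 dB is 18 dB over -43 dB; at 6:1 that becomes 3 dB over, giving -40 dB.
Stage 2: -40 dB is at or below the -8 dB threshold — no compression; make-up brings it to -32 dB.
Stage 3: -32 dB is at or below the -28 dB threshold — no compression; output -32 dB.

-32 dB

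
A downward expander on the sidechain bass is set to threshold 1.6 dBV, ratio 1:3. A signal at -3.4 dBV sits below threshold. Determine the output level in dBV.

-13.4 dBV

Below threshold, a 1:3 expander applies gain = (3−1)×(T − x) of attenuation.
(3−1) × 5 = 10 dB, so output = -3.4 − 10 = -13.4 dBV.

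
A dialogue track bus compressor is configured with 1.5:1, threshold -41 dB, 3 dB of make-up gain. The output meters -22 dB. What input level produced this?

-17 dB

Remove make-up: -22 − 3 = -25 dB.
The compressed level sits -25 − (-41) = 16 dB over threshold.
Input overshoot = R × output overshoot = 24 dB → input = -41 + 24 = -17 dB.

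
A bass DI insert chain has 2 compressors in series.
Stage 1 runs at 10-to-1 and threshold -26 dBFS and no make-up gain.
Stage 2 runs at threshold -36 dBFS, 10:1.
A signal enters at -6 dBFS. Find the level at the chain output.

Stage 1: overshoot 20 dB → 20/10 = 2 dB → -24 dBFS.
Stage 2: -24 dBFS is 12 dB over -36 dBFS; at 10:1 that becomes 1.2 dB over, giving -34.8 dBFS.

-34.8 dBFS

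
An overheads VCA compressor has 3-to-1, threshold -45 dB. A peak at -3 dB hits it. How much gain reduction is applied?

The signal is 42 dB above threshold.
After 3:1 compression the overshoot becomes 42/3 = 14 dB.
GR = overshoot in − overshoot out = 42 − 14 = 28 dB.

28 dB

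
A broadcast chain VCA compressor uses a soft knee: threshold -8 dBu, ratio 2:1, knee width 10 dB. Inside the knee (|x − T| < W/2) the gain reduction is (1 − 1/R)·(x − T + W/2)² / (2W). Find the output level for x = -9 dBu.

x − T + W/2 = -9 − (-8) + 5 = 4.
GR = (1 − 1/2) × 4² / 20 = 0.5 × 16 / 20 = 0.4 dB.
Output = -9 − 0.4 = -9.4 dBu.

-9.4 dBu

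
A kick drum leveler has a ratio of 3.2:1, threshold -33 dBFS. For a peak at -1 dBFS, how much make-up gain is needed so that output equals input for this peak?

Overshoot 32 dB → 32/3.2 = 10 dB after compression, so the compressed level is -33 + 10 = -23 dBFS.
Make-up = target − compressed = -1 − (-23) = 22 dB.

22 dB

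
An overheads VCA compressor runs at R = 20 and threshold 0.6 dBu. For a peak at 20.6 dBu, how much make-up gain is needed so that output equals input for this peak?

Without make-up, output = threshold + overshoot/20 = 0.6 + 1 = 1.6 dBu.
Gap to target: 19 dB.

19 dB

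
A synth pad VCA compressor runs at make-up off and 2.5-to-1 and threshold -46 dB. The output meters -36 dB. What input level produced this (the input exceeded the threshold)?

-21 dB

That's 10 dB above the -46 dB threshold.
Input overshoot = R × output overshoot = 25 dB → input = -46 + 25 = -21 dB.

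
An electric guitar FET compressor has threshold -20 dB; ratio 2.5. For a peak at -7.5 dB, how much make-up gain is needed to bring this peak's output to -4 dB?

Overshoot 12.5 dB → 12.5/2.5 = 5 dB after compression, so the compressed level is -20 + 5 = -15 dB.
Make-up = target − compressed = -4 − (-15) = 11 dB.

11 dB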